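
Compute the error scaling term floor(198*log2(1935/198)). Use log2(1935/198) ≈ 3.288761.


log2(n/k) = log2(1935/198) ≈ 3.288761.
k*log2(n/k) ≈ 198*3.288761 = 651.174678.
floor(651.174678) = 651.

651


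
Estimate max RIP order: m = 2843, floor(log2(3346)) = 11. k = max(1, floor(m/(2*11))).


floor(log2(3346)) = 11.
2*11 = 22.
m/(2*floor(log2(n))) = 2843/22 ≈ 129.2273.
floor = 129.
k = max(1, 129) = 129.

129


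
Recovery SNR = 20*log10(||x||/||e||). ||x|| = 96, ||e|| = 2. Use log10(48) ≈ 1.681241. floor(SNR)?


||x||/||e|| = 96/2 = 48.
log10(48) ≈ 1.681241.
20*log10(||x||/||e||) ≈ 20*1.681241 = 33.62482.
floor(33.62482) = 33.

33


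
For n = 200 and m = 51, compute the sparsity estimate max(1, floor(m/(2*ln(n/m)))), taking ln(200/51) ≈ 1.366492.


n/m = 200/51.
ln(n/m) ≈ 1.366492.
2*ln(n/m) ≈ 2.732984.
m/(2*ln(n/m)) ≈ 51/2.732984 ≈ 18.6609.
floor = 18.
k_max = max(1, 18) = 18.

18


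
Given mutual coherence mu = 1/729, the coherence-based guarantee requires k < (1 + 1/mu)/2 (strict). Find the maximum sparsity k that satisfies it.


1/mu = 729.
1 + 1/mu = 730.
(1 + 1/mu)/2 = 365 is an integer and the inequality is strict, so k_max = 365 - 1 = 364.

364


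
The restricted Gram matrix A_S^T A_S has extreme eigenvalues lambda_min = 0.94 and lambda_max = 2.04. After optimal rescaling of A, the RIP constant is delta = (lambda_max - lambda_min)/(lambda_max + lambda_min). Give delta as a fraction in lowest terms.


lambda_max - lambda_min = 2.04 - 0.94 = 1.10.
lambda_max + lambda_min = 2.04 + 0.94 = 2.98.
delta = 1.10/2.98 = 110/298 = 55/149.

55/149


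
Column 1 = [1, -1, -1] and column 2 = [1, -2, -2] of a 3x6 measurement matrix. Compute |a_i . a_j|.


Inner product: 1*1 + -1*-2 + -1*-2
Products: [1, 2, 2]
Sum = 5.
|dot| = 5.

5


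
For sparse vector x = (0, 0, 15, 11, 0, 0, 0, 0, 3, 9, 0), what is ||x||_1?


Non-zero entries: [(2, 15), (3, 11), (8, 3), (9, 9)]
Absolute values: [15, 11, 3, 9]
||x||_1 = sum = 38.

38


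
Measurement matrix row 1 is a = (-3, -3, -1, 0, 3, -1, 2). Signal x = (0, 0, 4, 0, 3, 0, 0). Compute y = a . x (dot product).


Non-zero terms: ['-1*4', '3*3']
Products: [-4, 9]
y = sum = 5.

5


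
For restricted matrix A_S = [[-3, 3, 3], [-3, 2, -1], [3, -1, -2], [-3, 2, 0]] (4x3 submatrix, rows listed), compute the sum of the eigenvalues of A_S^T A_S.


Sum of eigenvalues of A_S^T A_S = trace(A_S^T A_S) = sum of squared column norms of A_S.
A_S^T A_S diagonal: [36, 18, 14].
trace = 36 + 18 + 14 = 68.

68


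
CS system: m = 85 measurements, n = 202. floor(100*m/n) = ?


100*m/n = 100*85/202 ≈ 42.0792.
floor = 42.

42


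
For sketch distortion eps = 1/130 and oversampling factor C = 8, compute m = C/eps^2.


1/eps = 130.
(1/eps)^2 = 16900.
m = 8*16900 = 135200.

135200


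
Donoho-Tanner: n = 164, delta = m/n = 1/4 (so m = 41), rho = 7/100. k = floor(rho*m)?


m = 1/4*164 = 41.
rho = 7/100.
rho*m = 7/100*41 = 2.87.
k = floor(2.87) = 2.

2


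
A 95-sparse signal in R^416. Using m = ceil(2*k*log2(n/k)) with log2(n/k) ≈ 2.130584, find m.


log2(n/k) = log2(416/95) ≈ 2.130584.
2*k*log2(n/k) ≈ 2*95*2.130584 = 404.81096.
m = ceil(404.81096) = 405.

405


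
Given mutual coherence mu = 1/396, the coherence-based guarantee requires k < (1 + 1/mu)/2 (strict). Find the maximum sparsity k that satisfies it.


1/mu = 396.
1 + 1/mu = 397.
(1 + 1/mu)/2 = 198.5 is not an integer, so k_max = floor(198.5) = 198.

198


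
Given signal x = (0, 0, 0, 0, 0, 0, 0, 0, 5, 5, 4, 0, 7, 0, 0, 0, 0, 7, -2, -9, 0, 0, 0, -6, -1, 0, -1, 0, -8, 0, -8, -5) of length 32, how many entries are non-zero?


Non-zero positions: [8, 9, 10, 12, 17, 18, 19, 23, 24, 26, 28, 30, 31].
Sparsity = 13.

13


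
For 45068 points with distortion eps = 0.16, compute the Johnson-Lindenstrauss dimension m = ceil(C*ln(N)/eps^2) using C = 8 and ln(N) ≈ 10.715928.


ln(45068) ≈ 10.715928.
eps^2 = 0.16^2 = 0.0256.
C*ln(N)/eps^2 ≈ 8*10.715928/0.0256 ≈ 3348.7275.
m = ceil(3348.7275) = 3349.

3349


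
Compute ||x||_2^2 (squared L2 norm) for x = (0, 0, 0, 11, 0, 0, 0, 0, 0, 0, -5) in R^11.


Non-zero entries: [(3, 11), (10, -5)]
Squares: [121, 25]
||x||_2^2 = sum = 146.

146


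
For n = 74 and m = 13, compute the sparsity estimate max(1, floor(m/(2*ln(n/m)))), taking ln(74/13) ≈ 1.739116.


n/m = 74/13.
ln(n/m) ≈ 1.739116.
2*ln(n/m) ≈ 3.478232.
m/(2*ln(n/m)) ≈ 13/3.478232 ≈ 3.7375.
floor = 3.
k_max = max(1, 3) = 3.

3


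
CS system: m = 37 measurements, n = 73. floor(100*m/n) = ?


100*m/n = 100*37/73 ≈ 50.6849.
floor = 50.

50


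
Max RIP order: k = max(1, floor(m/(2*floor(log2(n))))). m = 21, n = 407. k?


floor(log2(407)) = 8.
2*8 = 16.
m/(2*floor(log2(n))) = 21/16 ≈ 1.3125.
floor = 1.
k = max(1, 1) = 1.

1


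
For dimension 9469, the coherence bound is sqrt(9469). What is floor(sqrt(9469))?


97^2 = 9409 <= 9469 < 9604 = 98^2, so 97 <= sqrt(9469) < 98.
floor(sqrt(9469)) = 97.

97


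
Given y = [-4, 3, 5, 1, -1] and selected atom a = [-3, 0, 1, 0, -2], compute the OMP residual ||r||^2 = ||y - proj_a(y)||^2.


a^T a = 14.
a^T y = 19.
coeff = 19/14 = 19/14.
||r||^2 = 367/14.

367/14


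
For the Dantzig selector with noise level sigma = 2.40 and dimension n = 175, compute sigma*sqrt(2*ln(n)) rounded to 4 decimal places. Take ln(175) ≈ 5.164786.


ln(175) ≈ 5.164786.
2*ln(n) ≈ 10.329572.
sqrt(2*ln(n)) ≈ sqrt(10.329572) ≈ 3.213965.
threshold ≈ 2.40*3.213965 = 7.713516 ≈ 7.7135.

7.7135


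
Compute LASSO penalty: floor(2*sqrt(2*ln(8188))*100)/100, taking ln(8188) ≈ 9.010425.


ln(8188) ≈ 9.010425.
2*ln(n) ≈ 18.02085.
sqrt(2*ln(n)) ≈ sqrt(18.02085) ≈ 4.245097.
lambda ≈ 2*4.245097 = 8.490194.
floor(lambda*100)/100 = 8.49.

8.49


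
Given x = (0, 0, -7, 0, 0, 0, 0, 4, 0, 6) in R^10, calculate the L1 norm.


Non-zero entries: [(2, -7), (7, 4), (9, 6)]
Absolute values: [7, 4, 6]
||x||_1 = sum = 17.

17


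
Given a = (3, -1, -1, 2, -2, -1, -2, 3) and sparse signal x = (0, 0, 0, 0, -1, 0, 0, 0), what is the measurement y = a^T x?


Non-zero terms: ['-2*-1']
Products: [2]
y = sum = 2.

2


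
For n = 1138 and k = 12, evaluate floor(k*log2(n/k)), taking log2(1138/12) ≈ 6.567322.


log2(n/k) = log2(1138/12) ≈ 6.567322.
k*log2(n/k) ≈ 12*6.567322 = 78.807864.
floor(78.807864) = 78.

78


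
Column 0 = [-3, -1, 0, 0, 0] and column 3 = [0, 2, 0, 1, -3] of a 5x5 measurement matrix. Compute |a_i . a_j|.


Inner product: -3*0 + -1*2 + 0*0 + 0*1 + 0*-3
Products: [0, -2, 0, 0, 0]
Sum = -2.
|dot| = 2.

2


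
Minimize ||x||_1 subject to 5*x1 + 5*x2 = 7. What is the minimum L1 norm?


Axis intercepts:
  x1 = 7/5, x2 = 0: L1 = 7/5
  x1 = 0, x2 = 7/5: L1 = 7/5
x* = (7/5, 0)
||x*||_1 = 7/5.

7/5


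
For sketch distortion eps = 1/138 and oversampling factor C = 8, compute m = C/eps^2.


1/eps = 138.
(1/eps)^2 = 19044.
m = 8*19044 = 152352.

152352


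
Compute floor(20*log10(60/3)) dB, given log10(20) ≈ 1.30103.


||x||/||e|| = 60/3 = 20.
log10(20) ≈ 1.30103.
20*log10(||x||/||e||) ≈ 20*1.30103 = 26.0206.
floor(26.0206) = 26.

26


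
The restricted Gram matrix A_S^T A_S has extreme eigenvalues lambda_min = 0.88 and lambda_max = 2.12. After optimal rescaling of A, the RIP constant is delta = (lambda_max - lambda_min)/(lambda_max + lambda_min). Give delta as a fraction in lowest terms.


lambda_max - lambda_min = 2.12 - 0.88 = 1.24.
lambda_max + lambda_min = 2.12 + 0.88 = 3.00.
delta = 1.24/3.00 = 124/300 = 31/75.

31/75


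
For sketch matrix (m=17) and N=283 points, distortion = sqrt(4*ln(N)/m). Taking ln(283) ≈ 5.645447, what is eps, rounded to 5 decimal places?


ln(283) ≈ 5.645447.
4*ln(N)/m ≈ 4*5.645447/17 ≈ 1.32834047.
eps = sqrt(1.32834047) ≈ 1.1525365 ≈ 1.15254.

1.15254


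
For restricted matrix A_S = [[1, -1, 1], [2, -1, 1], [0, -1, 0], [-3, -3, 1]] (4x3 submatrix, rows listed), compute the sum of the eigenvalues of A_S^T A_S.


Sum of eigenvalues of A_S^T A_S = trace(A_S^T A_S) = sum of squared column norms of A_S.
A_S^T A_S diagonal: [14, 12, 3].
trace = 14 + 12 + 3 = 29.

29


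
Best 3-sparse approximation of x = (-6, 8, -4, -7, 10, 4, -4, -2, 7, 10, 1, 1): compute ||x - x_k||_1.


Sorted |x_i| descending: [10, 10, 8, 7, 7, 6, 4, 4, 4, 2, 1, 1]
Keep top 3: [10, 10, 8]
Tail entries: [7, 7, 6, 4, 4, 4, 2, 1, 1]
L1 error = sum of tail = 36.

36


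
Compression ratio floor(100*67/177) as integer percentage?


100*m/n = 100*67/177 ≈ 37.8531.
floor = 37.

37


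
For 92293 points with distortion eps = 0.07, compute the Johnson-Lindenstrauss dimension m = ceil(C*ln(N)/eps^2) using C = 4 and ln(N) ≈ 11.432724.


ln(92293) ≈ 11.432724.
eps^2 = 0.07^2 = 0.0049.
C*ln(N)/eps^2 ≈ 4*11.432724/0.0049 ≈ 9332.8359.
m = ceil(9332.8359) = 9333.

9333


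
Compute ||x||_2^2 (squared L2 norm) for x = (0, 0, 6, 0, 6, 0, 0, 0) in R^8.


Non-zero entries: [(2, 6), (4, 6)]
Squares: [36, 36]
||x||_2^2 = sum = 72.

72


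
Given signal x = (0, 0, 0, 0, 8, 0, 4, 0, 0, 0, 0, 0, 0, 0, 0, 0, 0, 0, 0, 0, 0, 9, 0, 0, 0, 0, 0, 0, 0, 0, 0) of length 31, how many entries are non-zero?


Non-zero positions: [4, 6, 21].
Sparsity = 3.

3


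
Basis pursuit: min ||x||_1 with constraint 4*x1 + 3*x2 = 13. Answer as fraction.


Axis intercepts:
  x1 = 13/4, x2 = 0: L1 = 13/4
  x1 = 0, x2 = 13/3: L1 = 13/3
x* = (13/4, 0)
||x*||_1 = 13/4.

13/4


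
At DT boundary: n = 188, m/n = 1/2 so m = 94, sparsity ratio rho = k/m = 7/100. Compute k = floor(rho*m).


m = 1/2*188 = 94.
rho = 7/100.
rho*m = 7/100*94 = 6.58.
k = floor(6.58) = 6.

6


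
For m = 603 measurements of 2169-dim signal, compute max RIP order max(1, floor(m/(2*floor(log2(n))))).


floor(log2(2169)) = 11.
2*11 = 22.
m/(2*floor(log2(n))) = 603/22 ≈ 27.4091.
floor = 27.
k = max(1, 27) = 27.

27


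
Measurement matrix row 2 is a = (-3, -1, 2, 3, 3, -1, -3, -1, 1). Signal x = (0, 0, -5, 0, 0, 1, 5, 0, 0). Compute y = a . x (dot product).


Non-zero terms: ['2*-5', '-1*1', '-3*5']
Products: [-10, -1, -15]
y = sum = -26.

-26


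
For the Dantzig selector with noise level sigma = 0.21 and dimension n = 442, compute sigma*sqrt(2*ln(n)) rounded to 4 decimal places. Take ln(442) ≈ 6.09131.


ln(442) ≈ 6.09131.
2*ln(n) ≈ 12.18262.
sqrt(2*ln(n)) ≈ sqrt(12.18262) ≈ 3.490361.
threshold ≈ 0.21*3.490361 = 0.73297581 ≈ 0.7330.

0.7330


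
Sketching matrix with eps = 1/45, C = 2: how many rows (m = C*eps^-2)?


1/eps = 45.
(1/eps)^2 = 2025.
m = 2*2025 = 4050.

4050


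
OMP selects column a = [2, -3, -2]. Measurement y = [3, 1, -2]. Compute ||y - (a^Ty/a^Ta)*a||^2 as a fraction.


a^T a = 17.
a^T y = 7.
coeff = 7/17 = 7/17.
||r||^2 = 189/17.

189/17


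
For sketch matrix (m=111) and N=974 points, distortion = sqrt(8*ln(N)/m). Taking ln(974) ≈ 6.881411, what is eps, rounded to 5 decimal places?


ln(974) ≈ 6.881411.
8*ln(N)/m ≈ 8*6.881411/111 ≈ 0.49595755.
eps = sqrt(0.49595755) ≈ 0.7042425 ≈ 0.70424.

0.70424


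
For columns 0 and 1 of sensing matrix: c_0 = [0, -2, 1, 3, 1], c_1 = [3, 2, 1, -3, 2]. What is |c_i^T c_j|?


Inner product: 0*3 + -2*2 + 1*1 + 3*-3 + 1*2
Products: [0, -4, 1, -9, 2]
Sum = -10.
|dot| = 10.

10


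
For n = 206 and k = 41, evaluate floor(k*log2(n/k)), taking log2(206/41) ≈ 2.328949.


log2(n/k) = log2(206/41) ≈ 2.328949.
k*log2(n/k) ≈ 41*2.328949 = 95.486909.
floor(95.486909) = 95.

95


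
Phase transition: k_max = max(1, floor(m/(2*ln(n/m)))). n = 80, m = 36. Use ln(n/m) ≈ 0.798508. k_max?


n/m = 80/36 = 20/9.
ln(n/m) ≈ 0.798508.
2*ln(n/m) ≈ 1.597016.
m/(2*ln(n/m)) ≈ 36/1.597016 ≈ 22.542.
floor = 22.
k_max = max(1, 22) = 22.

22


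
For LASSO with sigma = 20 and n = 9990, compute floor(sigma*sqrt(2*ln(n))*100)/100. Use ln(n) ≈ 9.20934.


ln(9990) ≈ 9.20934.
2*ln(n) ≈ 18.41868.
sqrt(2*ln(n)) ≈ sqrt(18.41868) ≈ 4.291699.
lambda ≈ 20*4.291699 = 85.83398.
floor(lambda*100)/100 = 85.83.

85.83


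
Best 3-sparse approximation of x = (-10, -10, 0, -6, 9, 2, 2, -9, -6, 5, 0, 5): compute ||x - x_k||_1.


Sorted |x_i| descending: [10, 10, 9, 9, 6, 6, 5, 5, 2, 2, 0, 0]
Keep top 3: [10, 10, 9]
Tail entries: [9, 6, 6, 5, 5, 2, 2, 0, 0]
L1 error = sum of tail = 35.

35


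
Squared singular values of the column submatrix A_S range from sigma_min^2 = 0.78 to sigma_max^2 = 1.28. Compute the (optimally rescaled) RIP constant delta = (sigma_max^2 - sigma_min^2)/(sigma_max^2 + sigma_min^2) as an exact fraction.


lambda_max - lambda_min = 1.28 - 0.78 = 0.50.
lambda_max + lambda_min = 1.28 + 0.78 = 2.06.
delta = 0.50/2.06 = 50/206 = 25/103.

25/103


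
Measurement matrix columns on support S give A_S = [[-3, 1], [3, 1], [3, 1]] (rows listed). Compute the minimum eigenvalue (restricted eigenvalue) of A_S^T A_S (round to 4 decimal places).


A_S^T A_S = [[27, 3], [3, 3]].
trace = 30.
det = 72.
disc = trace^2 - 4*det = 900 - 4*72 = 612.
sqrt(612) ≈ 24.738634.
lam_min = (30 - sqrt(612))/2 ≈ (30 - 24.738634)/2 = 2.630683 ≈ 2.6307.

2.6307


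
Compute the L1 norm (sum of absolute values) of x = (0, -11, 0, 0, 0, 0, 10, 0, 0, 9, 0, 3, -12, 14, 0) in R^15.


Non-zero entries: [(1, -11), (6, 10), (9, 9), (11, 3), (12, -12), (13, 14)]
Absolute values: [11, 10, 9, 3, 12, 14]
||x||_1 = sum = 59.

59


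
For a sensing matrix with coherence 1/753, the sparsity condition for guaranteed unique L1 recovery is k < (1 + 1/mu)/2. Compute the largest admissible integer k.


1/mu = 753.
1 + 1/mu = 754.
(1 + 1/mu)/2 = 377 is an integer and the inequality is strict, so k_max = 377 - 1 = 376.

376


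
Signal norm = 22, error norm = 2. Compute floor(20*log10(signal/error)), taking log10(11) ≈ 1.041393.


||x||/||e|| = 22/2 = 11.
log10(11) ≈ 1.041393.
20*log10(||x||/||e||) ≈ 20*1.041393 = 20.82786.
floor(20.82786) = 20.

20


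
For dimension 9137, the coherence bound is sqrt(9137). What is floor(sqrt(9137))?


95^2 = 9025 <= 9137 < 9216 = 96^2, so 95 <= sqrt(9137) < 96.
floor(sqrt(9137)) = 95.

95


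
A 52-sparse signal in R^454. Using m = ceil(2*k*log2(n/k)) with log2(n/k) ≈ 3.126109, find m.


log2(n/k) = log2(454/52) ≈ 3.126109.
2*k*log2(n/k) ≈ 2*52*3.126109 = 325.115336.
m = ceil(325.115336) = 326.

326


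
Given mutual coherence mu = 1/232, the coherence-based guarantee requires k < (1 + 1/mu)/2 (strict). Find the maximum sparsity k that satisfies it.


1/mu = 232.
1 + 1/mu = 233.
(1 + 1/mu)/2 = 116.5 is not an integer, so k_max = floor(116.5) = 116.

116


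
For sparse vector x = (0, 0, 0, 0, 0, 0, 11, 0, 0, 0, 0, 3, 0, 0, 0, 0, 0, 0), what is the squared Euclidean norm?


Non-zero entries: [(6, 11), (11, 3)]
Squares: [121, 9]
||x||_2^2 = sum = 130.

130


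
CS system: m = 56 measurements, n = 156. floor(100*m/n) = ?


100*m/n = 100*56/156 ≈ 35.8974.
floor = 35.

35


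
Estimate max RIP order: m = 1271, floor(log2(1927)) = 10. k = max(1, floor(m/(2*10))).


floor(log2(1927)) = 10.
2*10 = 20.
m/(2*floor(log2(n))) = 1271/20 ≈ 63.55.
floor = 63.
k = max(1, 63) = 63.

63


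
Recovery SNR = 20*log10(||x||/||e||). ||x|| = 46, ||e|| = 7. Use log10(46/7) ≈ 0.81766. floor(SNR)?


||x||/||e|| = 46/7.
log10(46/7) ≈ 0.81766.
20*log10(||x||/||e||) ≈ 20*0.81766 = 16.3532.
floor(16.3532) = 16.

16


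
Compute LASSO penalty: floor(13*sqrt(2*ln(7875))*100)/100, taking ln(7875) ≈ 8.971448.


ln(7875) ≈ 8.971448.
2*ln(n) ≈ 17.942896.
sqrt(2*ln(n)) ≈ sqrt(17.942896) ≈ 4.235906.
lambda ≈ 13*4.235906 = 55.066778.
floor(lambda*100)/100 = 55.06.

55.06


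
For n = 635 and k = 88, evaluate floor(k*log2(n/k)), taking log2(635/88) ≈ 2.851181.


log2(n/k) = log2(635/88) ≈ 2.851181.
k*log2(n/k) ≈ 88*2.851181 = 250.903928.
floor(250.903928) = 250.

250


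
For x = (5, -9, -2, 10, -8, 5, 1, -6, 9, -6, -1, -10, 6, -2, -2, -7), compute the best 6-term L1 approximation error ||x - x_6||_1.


Sorted |x_i| descending: [10, 10, 9, 9, 8, 7, 6, 6, 6, 5, 5, 2, 2, 2, 1, 1]
Keep top 6: [10, 10, 9, 9, 8, 7]
Tail entries: [6, 6, 6, 5, 5, 2, 2, 2, 1, 1]
L1 error = sum of tail = 36.

36


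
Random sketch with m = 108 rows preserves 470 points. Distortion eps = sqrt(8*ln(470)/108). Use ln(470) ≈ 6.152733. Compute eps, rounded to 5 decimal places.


ln(470) ≈ 6.152733.
8*ln(N)/m ≈ 8*6.152733/108 ≈ 0.455758.
eps = sqrt(0.455758) ≈ 0.6750985 ≈ 0.67510.

0.67510


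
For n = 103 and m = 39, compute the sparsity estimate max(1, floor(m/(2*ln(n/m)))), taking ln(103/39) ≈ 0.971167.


n/m = 103/39.
ln(n/m) ≈ 0.971167.
2*ln(n/m) ≈ 1.942334.
m/(2*ln(n/m)) ≈ 39/1.942334 ≈ 20.0789.
floor = 20.
k_max = max(1, 20) = 20.

20


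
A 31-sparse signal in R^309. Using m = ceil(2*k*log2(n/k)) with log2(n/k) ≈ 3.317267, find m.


log2(n/k) = log2(309/31) ≈ 3.317267.
2*k*log2(n/k) ≈ 2*31*3.317267 = 205.670554.
m = ceil(205.670554) = 206.

206


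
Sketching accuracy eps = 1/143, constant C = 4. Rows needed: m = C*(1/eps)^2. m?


1/eps = 143.
(1/eps)^2 = 20449.
m = 4*20449 = 81796.

81796


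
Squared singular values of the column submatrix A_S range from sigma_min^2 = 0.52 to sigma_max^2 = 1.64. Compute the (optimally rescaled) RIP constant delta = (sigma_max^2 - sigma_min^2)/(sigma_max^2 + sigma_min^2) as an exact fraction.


lambda_max - lambda_min = 1.64 - 0.52 = 1.12.
lambda_max + lambda_min = 1.64 + 0.52 = 2.16.
delta = 1.12/2.16 = 112/216 = 14/27.

14/27


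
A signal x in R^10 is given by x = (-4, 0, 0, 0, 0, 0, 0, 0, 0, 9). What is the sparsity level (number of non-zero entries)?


Non-zero positions: [0, 9].
Sparsity = 2.

2


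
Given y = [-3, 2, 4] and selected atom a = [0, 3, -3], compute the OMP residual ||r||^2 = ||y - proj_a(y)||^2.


a^T a = 18.
a^T y = -6.
coeff = -6/18 = -1/3.
||r||^2 = 27.

27


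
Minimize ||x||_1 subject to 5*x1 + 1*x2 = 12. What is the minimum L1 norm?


Axis intercepts:
  x1 = 12/5, x2 = 0: L1 = 12/5
  x1 = 0, x2 = 12: L1 = 12
x* = (12/5, 0)
||x*||_1 = 12/5.

12/5


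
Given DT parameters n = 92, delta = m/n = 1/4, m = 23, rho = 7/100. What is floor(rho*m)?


m = 1/4*92 = 23.
rho = 7/100.
rho*m = 7/100*23 = 1.61.
k = floor(1.61) = 1.

1


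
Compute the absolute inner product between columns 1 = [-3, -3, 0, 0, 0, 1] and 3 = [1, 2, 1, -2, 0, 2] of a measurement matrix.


Inner product: -3*1 + -3*2 + 0*1 + 0*-2 + 0*0 + 1*2
Products: [-3, -6, 0, 0, 0, 2]
Sum = -7.
|dot| = 7.

7


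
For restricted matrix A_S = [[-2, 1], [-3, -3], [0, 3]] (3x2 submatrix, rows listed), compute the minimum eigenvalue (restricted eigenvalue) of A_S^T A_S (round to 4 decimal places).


A_S^T A_S = [[13, 7], [7, 19]].
trace = 32.
det = 198.
disc = trace^2 - 4*det = 1024 - 4*198 = 232.
sqrt(232) ≈ 15.231546.
lam_min = (32 - sqrt(232))/2 ≈ (32 - 15.231546)/2 = 8.384227 ≈ 8.3842.

8.3842


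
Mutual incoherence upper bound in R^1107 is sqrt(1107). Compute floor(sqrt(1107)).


33^2 = 1089 <= 1107 < 1156 = 34^2, so 33 <= sqrt(1107) < 34.
floor(sqrt(1107)) = 33.

33


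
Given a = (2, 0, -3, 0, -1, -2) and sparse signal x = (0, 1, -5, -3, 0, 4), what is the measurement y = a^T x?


Non-zero terms: ['0*1', '-3*-5', '0*-3', '-2*4']
Products: [0, 15, 0, -8]
y = sum = 7.

7


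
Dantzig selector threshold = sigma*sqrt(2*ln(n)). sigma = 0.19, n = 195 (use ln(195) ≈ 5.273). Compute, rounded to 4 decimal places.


ln(195) ≈ 5.273.
2*ln(n) ≈ 10.546.
sqrt(2*ln(n)) ≈ sqrt(10.546) ≈ 3.247461.
threshold ≈ 0.19*3.247461 = 0.61701759 ≈ 0.6170.

0.6170


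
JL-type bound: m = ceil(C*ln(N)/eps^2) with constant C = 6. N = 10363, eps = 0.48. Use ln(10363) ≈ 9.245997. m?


ln(10363) ≈ 9.245997.
eps^2 = 0.48^2 = 0.2304.
C*ln(N)/eps^2 ≈ 6*9.245997/0.2304 ≈ 240.7812.
m = ceil(240.7812) = 241.

241


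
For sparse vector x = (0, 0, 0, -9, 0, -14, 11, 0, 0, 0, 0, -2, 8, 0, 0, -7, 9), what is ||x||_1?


Non-zero entries: [(3, -9), (5, -14), (6, 11), (11, -2), (12, 8), (15, -7), (16, 9)]
Absolute values: [9, 14, 11, 2, 8, 7, 9]
||x||_1 = sum = 60.

60


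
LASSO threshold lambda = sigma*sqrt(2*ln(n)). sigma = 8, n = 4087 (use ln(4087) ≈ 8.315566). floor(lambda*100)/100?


ln(4087) ≈ 8.315566.
2*ln(n) ≈ 16.631132.
sqrt(2*ln(n)) ≈ sqrt(16.631132) ≈ 4.078128.
lambda ≈ 8*4.078128 = 32.625024.
floor(lambda*100)/100 = 32.62.

32.62


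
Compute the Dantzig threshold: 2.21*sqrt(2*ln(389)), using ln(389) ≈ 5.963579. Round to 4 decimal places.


ln(389) ≈ 5.963579.
2*ln(n) ≈ 11.927158.
sqrt(2*ln(n)) ≈ sqrt(11.927158) ≈ 3.453572.
threshold ≈ 2.21*3.453572 = 7.63239412 ≈ 7.6324.

7.6324


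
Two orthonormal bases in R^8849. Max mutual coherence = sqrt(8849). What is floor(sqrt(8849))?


94^2 = 8836 <= 8849 < 9025 = 95^2, so 94 <= sqrt(8849) < 95.
floor(sqrt(8849)) = 94.

94


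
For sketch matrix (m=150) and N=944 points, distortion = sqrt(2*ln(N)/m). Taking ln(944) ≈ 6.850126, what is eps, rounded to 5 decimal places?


ln(944) ≈ 6.850126.
2*ln(N)/m ≈ 2*6.850126/150 ≈ 0.09133501.
eps = sqrt(0.09133501) ≈ 0.3022168 ≈ 0.30222.

0.30222


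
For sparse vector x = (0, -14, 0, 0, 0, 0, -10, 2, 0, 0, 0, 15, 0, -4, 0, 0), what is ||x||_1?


Non-zero entries: [(1, -14), (6, -10), (7, 2), (11, 15), (13, -4)]
Absolute values: [14, 10, 2, 15, 4]
||x||_1 = sum = 45.

45


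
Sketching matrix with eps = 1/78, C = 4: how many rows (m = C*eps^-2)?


1/eps = 78.
(1/eps)^2 = 6084.
m = 4*6084 = 24336.

24336


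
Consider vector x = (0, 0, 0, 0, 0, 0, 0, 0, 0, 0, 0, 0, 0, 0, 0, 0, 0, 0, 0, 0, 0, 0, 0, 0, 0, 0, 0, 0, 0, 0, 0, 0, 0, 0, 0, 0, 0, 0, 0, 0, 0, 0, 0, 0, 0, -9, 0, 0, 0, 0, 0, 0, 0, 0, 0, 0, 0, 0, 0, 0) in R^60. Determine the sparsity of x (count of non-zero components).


Non-zero positions: [45].
Sparsity = 1.

1


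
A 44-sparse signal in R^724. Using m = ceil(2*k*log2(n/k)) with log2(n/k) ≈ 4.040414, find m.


log2(n/k) = log2(724/44) ≈ 4.040414.
2*k*log2(n/k) ≈ 2*44*4.040414 = 355.556432.
m = ceil(355.556432) = 356.

356


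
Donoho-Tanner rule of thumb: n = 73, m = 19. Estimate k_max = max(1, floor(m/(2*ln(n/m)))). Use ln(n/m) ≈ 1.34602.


n/m = 73/19.
ln(n/m) ≈ 1.34602.
2*ln(n/m) ≈ 2.69204.
m/(2*ln(n/m)) ≈ 19/2.69204 ≈ 7.0578.
floor = 7.
k_max = max(1, 7) = 7.

7


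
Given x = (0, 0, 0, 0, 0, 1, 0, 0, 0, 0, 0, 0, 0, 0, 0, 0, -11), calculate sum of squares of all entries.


Non-zero entries: [(5, 1), (16, -11)]
Squares: [1, 121]
||x||_2^2 = sum = 122.

122


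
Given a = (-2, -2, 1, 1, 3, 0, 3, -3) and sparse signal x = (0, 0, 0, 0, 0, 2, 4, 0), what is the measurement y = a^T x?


Non-zero terms: ['0*2', '3*4']
Products: [0, 12]
y = sum = 12.

12


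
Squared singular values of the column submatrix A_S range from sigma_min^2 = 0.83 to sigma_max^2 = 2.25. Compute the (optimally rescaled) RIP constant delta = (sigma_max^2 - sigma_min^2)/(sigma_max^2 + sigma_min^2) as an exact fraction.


lambda_max - lambda_min = 2.25 - 0.83 = 1.42.
lambda_max + lambda_min = 2.25 + 0.83 = 3.08.
delta = 1.42/3.08 = 142/308 = 71/154.

71/154


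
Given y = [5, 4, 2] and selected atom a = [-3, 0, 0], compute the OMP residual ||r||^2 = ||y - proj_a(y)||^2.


a^T a = 9.
a^T y = -15.
coeff = -15/9 = -5/3.
||r||^2 = 20.

20


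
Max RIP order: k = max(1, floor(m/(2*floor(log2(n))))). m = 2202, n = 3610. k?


floor(log2(3610)) = 11.
2*11 = 22.
m/(2*floor(log2(n))) = 2202/22 ≈ 100.0909.
floor = 100.
k = max(1, 100) = 100.

100


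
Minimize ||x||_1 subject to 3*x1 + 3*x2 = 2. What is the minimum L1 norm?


Axis intercepts:
  x1 = 2/3, x2 = 0: L1 = 2/3
  x1 = 0, x2 = 2/3: L1 = 2/3
x* = (2/3, 0)
||x*||_1 = 2/3.

2/3


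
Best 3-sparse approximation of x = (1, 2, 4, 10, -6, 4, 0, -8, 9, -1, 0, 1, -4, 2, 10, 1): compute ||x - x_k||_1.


Sorted |x_i| descending: [10, 10, 9, 8, 6, 4, 4, 4, 2, 2, 1, 1, 1, 1, 0, 0]
Keep top 3: [10, 10, 9]
Tail entries: [8, 6, 4, 4, 4, 2, 2, 1, 1, 1, 1, 0, 0]
L1 error = sum of tail = 34.

34


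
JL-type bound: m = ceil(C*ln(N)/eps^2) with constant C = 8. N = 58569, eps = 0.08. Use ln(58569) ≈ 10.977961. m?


ln(58569) ≈ 10.977961.
eps^2 = 0.08^2 = 0.0064.
C*ln(N)/eps^2 ≈ 8*10.977961/0.0064 ≈ 13722.4513.
m = ceil(13722.4513) = 13723.

13723


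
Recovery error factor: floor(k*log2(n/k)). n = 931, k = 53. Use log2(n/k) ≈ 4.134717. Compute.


log2(n/k) = log2(931/53) ≈ 4.134717.
k*log2(n/k) ≈ 53*4.134717 = 219.140001.
floor(219.140001) = 219.

219


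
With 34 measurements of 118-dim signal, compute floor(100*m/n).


100*m/n = 100*34/118 ≈ 28.8136.
floor = 28.

28


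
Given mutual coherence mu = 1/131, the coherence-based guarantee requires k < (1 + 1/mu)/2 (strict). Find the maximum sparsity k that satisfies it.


1/mu = 131.
1 + 1/mu = 132.
(1 + 1/mu)/2 = 66 is an integer and the inequality is strict, so k_max = 66 - 1 = 65.

65


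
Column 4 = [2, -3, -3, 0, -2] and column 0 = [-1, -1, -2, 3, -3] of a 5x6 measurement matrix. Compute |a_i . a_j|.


Inner product: 2*-1 + -3*-1 + -3*-2 + 0*3 + -2*-3
Products: [-2, 3, 6, 0, 6]
Sum = 13.
|dot| = 13.

13


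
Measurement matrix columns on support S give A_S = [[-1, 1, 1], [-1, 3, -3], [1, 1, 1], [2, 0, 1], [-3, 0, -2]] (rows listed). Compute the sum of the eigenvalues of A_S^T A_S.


Sum of eigenvalues of A_S^T A_S = trace(A_S^T A_S) = sum of squared column norms of A_S.
A_S^T A_S diagonal: [16, 11, 16].
trace = 16 + 11 + 16 = 43.

43


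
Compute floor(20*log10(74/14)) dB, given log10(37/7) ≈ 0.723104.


||x||/||e|| = 74/14 = 37/7.
log10(37/7) ≈ 0.723104.
20*log10(||x||/||e||) ≈ 20*0.723104 = 14.46208.
floor(14.46208) = 14.

14


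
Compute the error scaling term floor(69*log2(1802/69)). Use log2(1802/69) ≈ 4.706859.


log2(n/k) = log2(1802/69) ≈ 4.706859.
k*log2(n/k) ≈ 69*4.706859 = 324.773271.
floor(324.773271) = 324.

324


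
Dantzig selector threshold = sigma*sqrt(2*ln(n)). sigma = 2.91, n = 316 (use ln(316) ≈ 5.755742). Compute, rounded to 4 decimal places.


ln(316) ≈ 5.755742.
2*ln(n) ≈ 11.511484.
sqrt(2*ln(n)) ≈ sqrt(11.511484) ≈ 3.392858.
threshold ≈ 2.91*3.392858 = 9.87321678 ≈ 9.8732.

9.8732


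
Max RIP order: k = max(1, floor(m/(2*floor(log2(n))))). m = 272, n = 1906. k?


floor(log2(1906)) = 10.
2*10 = 20.
m/(2*floor(log2(n))) = 272/20 ≈ 13.6.
floor = 13.
k = max(1, 13) = 13.

13


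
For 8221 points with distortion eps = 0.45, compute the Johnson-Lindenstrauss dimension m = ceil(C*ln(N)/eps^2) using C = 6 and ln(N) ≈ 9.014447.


ln(8221) ≈ 9.014447.
eps^2 = 0.45^2 = 0.2025.
C*ln(N)/eps^2 ≈ 6*9.014447/0.2025 ≈ 267.0947.
m = ceil(267.0947) = 268.

268


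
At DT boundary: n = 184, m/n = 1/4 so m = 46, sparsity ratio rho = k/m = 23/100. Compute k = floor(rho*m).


m = 1/4*184 = 46.
rho = 23/100.
rho*m = 23/100*46 = 10.58.
k = floor(10.58) = 10.

10


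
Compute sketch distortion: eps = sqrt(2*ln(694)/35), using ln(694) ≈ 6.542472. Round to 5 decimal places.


ln(694) ≈ 6.542472.
2*ln(N)/m ≈ 2*6.542472/35 ≈ 0.37385554.
eps = sqrt(0.37385554) ≈ 0.6114373 ≈ 0.61144.

0.61144


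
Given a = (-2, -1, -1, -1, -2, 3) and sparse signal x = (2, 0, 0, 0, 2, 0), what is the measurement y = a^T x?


Non-zero terms: ['-2*2', '-2*2']
Products: [-4, -4]
y = sum = -8.

-8


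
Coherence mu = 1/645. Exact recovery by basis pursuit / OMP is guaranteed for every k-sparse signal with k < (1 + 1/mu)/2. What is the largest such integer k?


1/mu = 645.
1 + 1/mu = 646.
(1 + 1/mu)/2 = 323 is an integer and the inequality is strict, so k_max = 323 - 1 = 322.

322


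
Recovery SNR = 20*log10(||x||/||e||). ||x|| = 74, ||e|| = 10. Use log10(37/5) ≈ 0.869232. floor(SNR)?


||x||/||e|| = 74/10 = 37/5.
log10(37/5) ≈ 0.869232.
20*log10(||x||/||e||) ≈ 20*0.869232 = 17.38464.
floor(17.38464) = 17.

17


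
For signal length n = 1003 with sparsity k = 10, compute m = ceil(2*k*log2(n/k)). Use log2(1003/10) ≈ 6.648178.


log2(n/k) = log2(1003/10) ≈ 6.648178.
2*k*log2(n/k) ≈ 2*10*6.648178 = 132.96356.
m = ceil(132.96356) = 133.

133


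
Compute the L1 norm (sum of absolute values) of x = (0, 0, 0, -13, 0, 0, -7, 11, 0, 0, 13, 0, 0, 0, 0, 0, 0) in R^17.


Non-zero entries: [(3, -13), (6, -7), (7, 11), (10, 13)]
Absolute values: [13, 7, 11, 13]
||x||_1 = sum = 44.

44


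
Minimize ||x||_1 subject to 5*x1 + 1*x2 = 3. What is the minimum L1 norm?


Axis intercepts:
  x1 = 3/5, x2 = 0: L1 = 3/5
  x1 = 0, x2 = 3: L1 = 3
x* = (3/5, 0)
||x*||_1 = 3/5.

3/5


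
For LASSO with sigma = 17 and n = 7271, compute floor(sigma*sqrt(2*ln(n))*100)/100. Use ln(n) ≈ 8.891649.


ln(7271) ≈ 8.891649.
2*ln(n) ≈ 17.783298.
sqrt(2*ln(n)) ≈ sqrt(17.783298) ≈ 4.217025.
lambda ≈ 17*4.217025 = 71.689425.
floor(lambda*100)/100 = 71.68.

71.68


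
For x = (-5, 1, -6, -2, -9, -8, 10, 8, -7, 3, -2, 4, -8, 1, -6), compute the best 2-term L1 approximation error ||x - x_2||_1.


Sorted |x_i| descending: [10, 9, 8, 8, 8, 7, 6, 6, 5, 4, 3, 2, 2, 1, 1]
Keep top 2: [10, 9]
Tail entries: [8, 8, 8, 7, 6, 6, 5, 4, 3, 2, 2, 1, 1]
L1 error = sum of tail = 61.

61


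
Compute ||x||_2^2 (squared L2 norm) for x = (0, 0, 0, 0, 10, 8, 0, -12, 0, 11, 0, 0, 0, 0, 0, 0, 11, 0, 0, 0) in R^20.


Non-zero entries: [(4, 10), (5, 8), (7, -12), (9, 11), (16, 11)]
Squares: [100, 64, 144, 121, 121]
||x||_2^2 = sum = 550.

550


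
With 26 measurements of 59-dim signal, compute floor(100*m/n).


100*m/n = 100*26/59 ≈ 44.0678.
floor = 44.

44


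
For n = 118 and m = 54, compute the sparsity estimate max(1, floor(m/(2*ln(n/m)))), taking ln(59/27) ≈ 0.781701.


n/m = 118/54 = 59/27.
ln(n/m) ≈ 0.781701.
2*ln(n/m) ≈ 1.563402.
m/(2*ln(n/m)) ≈ 54/1.563402 ≈ 34.5401.
floor = 34.
k_max = max(1, 34) = 34.

34


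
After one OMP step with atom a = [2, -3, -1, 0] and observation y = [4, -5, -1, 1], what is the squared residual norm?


a^T a = 14.
a^T y = 24.
coeff = 24/14 = 12/7.
||r||^2 = 13/7.

13/7


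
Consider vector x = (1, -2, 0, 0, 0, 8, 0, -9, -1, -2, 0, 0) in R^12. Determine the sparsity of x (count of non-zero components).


Non-zero positions: [0, 1, 5, 7, 8, 9].
Sparsity = 6.

6


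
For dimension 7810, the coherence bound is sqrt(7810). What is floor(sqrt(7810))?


88^2 = 7744 <= 7810 < 7921 = 89^2, so 88 <= sqrt(7810) < 89.
floor(sqrt(7810)) = 88.

88


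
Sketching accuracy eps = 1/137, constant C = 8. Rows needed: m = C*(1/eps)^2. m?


1/eps = 137.
(1/eps)^2 = 18769.
m = 8*18769 = 150152.

150152


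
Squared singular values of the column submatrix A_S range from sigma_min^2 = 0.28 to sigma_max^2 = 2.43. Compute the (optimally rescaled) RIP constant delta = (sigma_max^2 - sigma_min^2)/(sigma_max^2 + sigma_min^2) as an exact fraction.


lambda_max - lambda_min = 2.43 - 0.28 = 2.15.
lambda_max + lambda_min = 2.43 + 0.28 = 2.71.
delta = 2.15/2.71 = 215/271.

215/271


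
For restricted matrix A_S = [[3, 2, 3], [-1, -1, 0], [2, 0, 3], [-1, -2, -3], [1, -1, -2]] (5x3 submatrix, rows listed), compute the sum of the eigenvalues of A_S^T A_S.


Sum of eigenvalues of A_S^T A_S = trace(A_S^T A_S) = sum of squared column norms of A_S.
A_S^T A_S diagonal: [16, 10, 31].
trace = 16 + 10 + 31 = 57.

57


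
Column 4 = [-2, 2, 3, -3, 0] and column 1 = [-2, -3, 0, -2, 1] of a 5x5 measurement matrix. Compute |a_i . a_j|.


Inner product: -2*-2 + 2*-3 + 3*0 + -3*-2 + 0*1
Products: [4, -6, 0, 6, 0]
Sum = 4.
|dot| = 4.

4


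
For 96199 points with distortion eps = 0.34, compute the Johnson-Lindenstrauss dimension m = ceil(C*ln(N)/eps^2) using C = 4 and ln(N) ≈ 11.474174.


ln(96199) ≈ 11.474174.
eps^2 = 0.34^2 = 0.1156.
C*ln(N)/eps^2 ≈ 4*11.474174/0.1156 ≈ 397.0302.
m = ceil(397.0302) = 398.

398


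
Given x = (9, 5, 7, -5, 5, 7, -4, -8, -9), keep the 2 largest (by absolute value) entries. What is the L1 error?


Sorted |x_i| descending: [9, 9, 8, 7, 7, 5, 5, 5, 4]
Keep top 2: [9, 9]
Tail entries: [8, 7, 7, 5, 5, 5, 4]
L1 error = sum of tail = 41.

41


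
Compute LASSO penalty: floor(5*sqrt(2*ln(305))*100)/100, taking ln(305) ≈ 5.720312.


ln(305) ≈ 5.720312.
2*ln(n) ≈ 11.440624.
sqrt(2*ln(n)) ≈ sqrt(11.440624) ≈ 3.382399.
lambda ≈ 5*3.382399 = 16.911995.
floor(lambda*100)/100 = 16.91.

16.91


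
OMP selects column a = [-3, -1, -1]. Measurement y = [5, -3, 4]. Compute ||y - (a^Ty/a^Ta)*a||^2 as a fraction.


a^T a = 11.
a^T y = -16.
coeff = -16/11 = -16/11.
||r||^2 = 294/11.

294/11


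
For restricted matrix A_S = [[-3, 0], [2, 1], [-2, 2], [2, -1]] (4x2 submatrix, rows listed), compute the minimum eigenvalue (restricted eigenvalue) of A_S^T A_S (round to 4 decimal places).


A_S^T A_S = [[21, -4], [-4, 6]].
trace = 27.
det = 110.
disc = trace^2 - 4*det = 729 - 4*110 = 289.
sqrt(289) = 17.
lam_min = (27 - 17)/2 = 5 = 5.0000.

5.0000


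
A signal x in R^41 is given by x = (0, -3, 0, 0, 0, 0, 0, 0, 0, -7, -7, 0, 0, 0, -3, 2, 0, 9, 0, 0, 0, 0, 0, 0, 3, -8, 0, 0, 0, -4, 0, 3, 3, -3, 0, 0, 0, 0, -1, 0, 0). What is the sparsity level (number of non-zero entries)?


Non-zero positions: [1, 9, 10, 14, 15, 17, 24, 25, 29, 31, 32, 33, 38].
Sparsity = 13.

13


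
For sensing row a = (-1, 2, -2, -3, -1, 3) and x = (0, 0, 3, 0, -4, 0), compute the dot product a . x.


Non-zero terms: ['-2*3', '-1*-4']
Products: [-6, 4]
y = sum = -2.

-2


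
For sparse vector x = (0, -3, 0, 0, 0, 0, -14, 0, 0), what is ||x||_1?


Non-zero entries: [(1, -3), (6, -14)]
Absolute values: [3, 14]
||x||_1 = sum = 17.

17


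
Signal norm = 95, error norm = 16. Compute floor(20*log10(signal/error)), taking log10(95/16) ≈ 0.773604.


||x||/||e|| = 95/16.
log10(95/16) ≈ 0.773604.
20*log10(||x||/||e||) ≈ 20*0.773604 = 15.47208.
floor(15.47208) = 15.

15


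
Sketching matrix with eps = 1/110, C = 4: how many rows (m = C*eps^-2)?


1/eps = 110.
(1/eps)^2 = 12100.
m = 4*12100 = 48400.

48400


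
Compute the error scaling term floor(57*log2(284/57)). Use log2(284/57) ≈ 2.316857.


log2(n/k) = log2(284/57) ≈ 2.316857.
k*log2(n/k) ≈ 57*2.316857 = 132.060849.
floor(132.060849) = 132.

132


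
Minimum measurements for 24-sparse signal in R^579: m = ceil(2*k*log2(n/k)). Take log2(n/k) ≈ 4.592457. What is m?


log2(n/k) = log2(579/24) ≈ 4.592457.
2*k*log2(n/k) ≈ 2*24*4.592457 = 220.437936.
m = ceil(220.437936) = 221.

221


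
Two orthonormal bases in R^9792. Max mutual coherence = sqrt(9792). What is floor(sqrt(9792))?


98^2 = 9604 <= 9792 < 9801 = 99^2, so 98 <= sqrt(9792) < 99.
floor(sqrt(9792)) = 98.

98


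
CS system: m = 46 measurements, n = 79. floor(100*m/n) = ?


100*m/n = 100*46/79 ≈ 58.2278.
floor = 58.

58


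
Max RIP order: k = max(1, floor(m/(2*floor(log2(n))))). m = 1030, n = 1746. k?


floor(log2(1746)) = 10.
2*10 = 20.
m/(2*floor(log2(n))) = 1030/20 ≈ 51.5.
floor = 51.
k = max(1, 51) = 51.

51


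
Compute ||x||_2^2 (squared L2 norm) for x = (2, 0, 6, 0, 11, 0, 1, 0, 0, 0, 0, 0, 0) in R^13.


Non-zero entries: [(0, 2), (2, 6), (4, 11), (6, 1)]
Squares: [4, 36, 121, 1]
||x||_2^2 = sum = 162.

162


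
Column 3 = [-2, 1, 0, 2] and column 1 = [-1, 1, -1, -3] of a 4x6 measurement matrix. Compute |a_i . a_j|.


Inner product: -2*-1 + 1*1 + 0*-1 + 2*-3
Products: [2, 1, 0, -6]
Sum = -3.
|dot| = 3.

3


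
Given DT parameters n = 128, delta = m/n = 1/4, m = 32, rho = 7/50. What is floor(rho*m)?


m = 1/4*128 = 32.
rho = 7/50.
rho*m = 7/50*32 = 4.48.
k = floor(4.48) = 4.

4


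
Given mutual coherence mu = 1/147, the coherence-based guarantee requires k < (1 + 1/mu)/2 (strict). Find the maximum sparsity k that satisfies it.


1/mu = 147.
1 + 1/mu = 148.
(1 + 1/mu)/2 = 74 is an integer and the inequality is strict, so k_max = 74 - 1 = 73.

73


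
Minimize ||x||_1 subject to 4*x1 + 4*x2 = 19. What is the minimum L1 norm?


Axis intercepts:
  x1 = 19/4, x2 = 0: L1 = 19/4
  x1 = 0, x2 = 19/4: L1 = 19/4
x* = (19/4, 0)
||x*||_1 = 19/4.

19/4


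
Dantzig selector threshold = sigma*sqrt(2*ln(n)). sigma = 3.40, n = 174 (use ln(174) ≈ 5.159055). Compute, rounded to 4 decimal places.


ln(174) ≈ 5.159055.
2*ln(n) ≈ 10.31811.
sqrt(2*ln(n)) ≈ sqrt(10.31811) ≈ 3.212182.
threshold ≈ 3.40*3.212182 = 10.9214188 ≈ 10.9214.

10.9214


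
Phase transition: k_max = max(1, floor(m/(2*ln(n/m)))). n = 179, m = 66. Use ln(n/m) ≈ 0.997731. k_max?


n/m = 179/66.
ln(n/m) ≈ 0.997731.
2*ln(n/m) ≈ 1.995462.
m/(2*ln(n/m)) ≈ 66/1.995462 ≈ 33.075.
floor = 33.
k_max = max(1, 33) = 33.

33


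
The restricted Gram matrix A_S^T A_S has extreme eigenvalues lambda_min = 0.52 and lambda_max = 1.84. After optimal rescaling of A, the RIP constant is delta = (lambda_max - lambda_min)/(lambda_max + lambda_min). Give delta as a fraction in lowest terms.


lambda_max - lambda_min = 1.84 - 0.52 = 1.32.
lambda_max + lambda_min = 1.84 + 0.52 = 2.36.
delta = 1.32/2.36 = 132/236 = 33/59.

33/59


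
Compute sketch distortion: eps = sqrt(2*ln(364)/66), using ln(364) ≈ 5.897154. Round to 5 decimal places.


ln(364) ≈ 5.897154.
2*ln(N)/m ≈ 2*5.897154/66 ≈ 0.17870164.
eps = sqrt(0.17870164) ≈ 0.4227312 ≈ 0.42273.

0.42273


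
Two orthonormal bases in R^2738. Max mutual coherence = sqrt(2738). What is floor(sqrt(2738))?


52^2 = 2704 <= 2738 < 2809 = 53^2, so 52 <= sqrt(2738) < 53.
floor(sqrt(2738)) = 52.

52


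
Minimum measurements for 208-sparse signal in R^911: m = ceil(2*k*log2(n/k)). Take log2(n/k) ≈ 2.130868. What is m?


log2(n/k) = log2(911/208) ≈ 2.130868.
2*k*log2(n/k) ≈ 2*208*2.130868 = 886.441088.
m = ceil(886.441088) = 887.

887


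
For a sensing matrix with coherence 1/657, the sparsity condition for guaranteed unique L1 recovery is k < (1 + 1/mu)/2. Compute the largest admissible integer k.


1/mu = 657.
1 + 1/mu = 658.
(1 + 1/mu)/2 = 329 is an integer and the inequality is strict, so k_max = 329 - 1 = 328.

328


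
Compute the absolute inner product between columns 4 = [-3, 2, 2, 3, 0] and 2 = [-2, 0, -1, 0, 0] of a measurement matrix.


Inner product: -3*-2 + 2*0 + 2*-1 + 3*0 + 0*0
Products: [6, 0, -2, 0, 0]
Sum = 4.
|dot| = 4.

4


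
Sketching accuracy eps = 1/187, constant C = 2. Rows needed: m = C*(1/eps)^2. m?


1/eps = 187.
(1/eps)^2 = 34969.
m = 2*34969 = 69938.

69938


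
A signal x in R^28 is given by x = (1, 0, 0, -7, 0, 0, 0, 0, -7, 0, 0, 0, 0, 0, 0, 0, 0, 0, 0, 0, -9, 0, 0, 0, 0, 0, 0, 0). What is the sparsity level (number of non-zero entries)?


Non-zero positions: [0, 3, 8, 20].
Sparsity = 4.

4


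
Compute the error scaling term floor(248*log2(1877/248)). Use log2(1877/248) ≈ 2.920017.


log2(n/k) = log2(1877/248) ≈ 2.920017.
k*log2(n/k) ≈ 248*2.920017 = 724.164216.
floor(724.164216) = 724.

724


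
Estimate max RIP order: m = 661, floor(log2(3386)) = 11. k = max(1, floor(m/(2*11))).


floor(log2(3386)) = 11.
2*11 = 22.
m/(2*floor(log2(n))) = 661/22 ≈ 30.0455.
floor = 30.
k = max(1, 30) = 30.

30


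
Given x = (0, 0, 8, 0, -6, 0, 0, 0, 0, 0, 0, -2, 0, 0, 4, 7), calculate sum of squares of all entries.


Non-zero entries: [(2, 8), (4, -6), (11, -2), (14, 4), (15, 7)]
Squares: [64, 36, 4, 16, 49]
||x||_2^2 = sum = 169.

169


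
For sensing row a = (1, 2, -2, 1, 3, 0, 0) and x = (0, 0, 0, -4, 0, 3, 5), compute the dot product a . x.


Non-zero terms: ['1*-4', '0*3', '0*5']
Products: [-4, 0, 0]
y = sum = -4.

-4


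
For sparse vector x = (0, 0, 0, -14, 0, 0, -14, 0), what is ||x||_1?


Non-zero entries: [(3, -14), (6, -14)]
Absolute values: [14, 14]
||x||_1 = sum = 28.

28
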